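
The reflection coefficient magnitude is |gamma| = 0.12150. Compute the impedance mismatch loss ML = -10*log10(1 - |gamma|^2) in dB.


ML = -10 * log10(1 - 0.12150^2) = -10 * log10(0.98523775) = 0.06459 dB

0.06459 dB


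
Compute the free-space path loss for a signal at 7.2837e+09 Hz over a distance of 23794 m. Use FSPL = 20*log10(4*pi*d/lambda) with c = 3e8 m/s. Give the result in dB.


lambda = c / f = 3.0000e+08 / 7.2837e+09 = 0.04118786 m
FSPL = 20 * log10(4*pi*23794/0.04118786) = 137.2 dB

137.2 dB


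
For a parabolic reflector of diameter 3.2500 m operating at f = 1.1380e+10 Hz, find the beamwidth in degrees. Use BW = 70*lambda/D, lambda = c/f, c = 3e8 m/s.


lambda = c / f = 3.0000e+08 / 1.1380e+10 = 0.02636204 m
BW = 70 * 0.02636204 / 3.2500 = 0.5678 deg

0.5678 deg


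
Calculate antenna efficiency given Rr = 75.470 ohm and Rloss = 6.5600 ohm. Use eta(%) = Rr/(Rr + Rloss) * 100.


eta = 75.470 / (75.470 + 6.5600) * 100 = 92.00%

92.00%


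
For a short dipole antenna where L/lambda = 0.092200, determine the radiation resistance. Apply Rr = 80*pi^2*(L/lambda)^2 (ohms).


Rr = 80 * pi^2 * (0.092200)^2 = 80 * 9.869604 * 8.500840e-03 = 6.712 ohm

6.712 ohm


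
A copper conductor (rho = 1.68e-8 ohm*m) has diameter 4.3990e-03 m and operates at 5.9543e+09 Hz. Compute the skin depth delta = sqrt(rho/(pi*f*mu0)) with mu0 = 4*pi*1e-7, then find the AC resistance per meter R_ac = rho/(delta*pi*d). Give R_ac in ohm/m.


delta = sqrt(1.68e-8 / (pi * 5.9543e+09 * 4*pi*1e-7)) = 8.453945e-07 m
R_ac = 1.68e-8 / (8.453945e-07 * pi * 4.3990e-03) = 1.438 ohm/m

1.438 ohm/m


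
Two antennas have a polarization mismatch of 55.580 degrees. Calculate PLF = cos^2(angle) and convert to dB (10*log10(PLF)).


PLF_linear = cos^2(55.580 deg) = 0.3195132
PLF_dB = 10 * log10(0.3195132) = -4.955 dB

-4.955 dB


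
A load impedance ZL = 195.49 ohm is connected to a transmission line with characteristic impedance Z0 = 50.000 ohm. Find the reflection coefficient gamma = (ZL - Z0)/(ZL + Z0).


gamma = (195.49 - 50.000) / (195.49 + 50.000) = 0.5927

0.5927


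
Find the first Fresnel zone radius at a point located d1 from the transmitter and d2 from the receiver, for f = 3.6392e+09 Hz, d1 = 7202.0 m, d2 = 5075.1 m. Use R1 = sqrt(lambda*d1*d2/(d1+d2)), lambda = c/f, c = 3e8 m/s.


lambda = c / f = 3.0000e+08 / 3.6392e+09 = 0.08243570 m
R1 = sqrt(0.08243570 * 7202.0 * 5075.1 / (7202.0 + 5075.1)) = 15.67 m

15.67 m


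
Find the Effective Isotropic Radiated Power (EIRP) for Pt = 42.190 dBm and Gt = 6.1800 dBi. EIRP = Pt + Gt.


EIRP = Pt + Gt = 42.190 + 6.1800 = 48.37 dBm

48.37 dBm


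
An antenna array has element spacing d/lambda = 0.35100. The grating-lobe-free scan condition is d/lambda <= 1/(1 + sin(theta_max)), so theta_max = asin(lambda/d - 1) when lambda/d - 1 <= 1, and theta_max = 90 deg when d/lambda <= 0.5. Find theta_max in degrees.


lambda/d - 1 = 1/0.35100 - 1 = 1.849003 >= 1
d/lambda <= 0.5, so the array can scan to endfire without grating lobes: theta_max = 90 deg

90 deg


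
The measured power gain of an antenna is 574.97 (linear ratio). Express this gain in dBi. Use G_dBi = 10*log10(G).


G_dBi = 10 * log10(574.97) = 27.60 dBi

27.60 dBi


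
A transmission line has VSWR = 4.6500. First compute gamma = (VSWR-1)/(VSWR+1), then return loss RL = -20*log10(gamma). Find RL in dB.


gamma = (4.6500 - 1) / (4.6500 + 1) = 0.6460177
RL = -20 * log10(0.6460177) = 3.795 dB

3.795 dB


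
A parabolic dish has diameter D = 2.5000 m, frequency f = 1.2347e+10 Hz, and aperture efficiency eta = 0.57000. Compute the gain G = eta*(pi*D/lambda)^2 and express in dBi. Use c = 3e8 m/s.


lambda = c / f = 3.0000e+08 / 1.2347e+10 = 0.02429740 m
G_linear = 0.57000 * (pi * 2.5000 / 0.02429740)^2 = 59557.30
G_dBi = 10 * log10(59557.30) = 47.75 dBi

47.75 dBi


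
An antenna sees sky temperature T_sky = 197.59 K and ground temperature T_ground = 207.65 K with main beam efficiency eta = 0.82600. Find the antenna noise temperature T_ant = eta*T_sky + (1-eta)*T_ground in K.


T_ant = 0.82600 * 197.59 + (1 - 0.82600) * 207.65 = 199.3 K

199.3 K


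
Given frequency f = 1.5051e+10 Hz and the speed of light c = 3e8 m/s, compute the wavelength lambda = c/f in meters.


lambda = c / f = 3.0000e+08 / 1.5051e+10 = 0.01993 m

0.01993 m


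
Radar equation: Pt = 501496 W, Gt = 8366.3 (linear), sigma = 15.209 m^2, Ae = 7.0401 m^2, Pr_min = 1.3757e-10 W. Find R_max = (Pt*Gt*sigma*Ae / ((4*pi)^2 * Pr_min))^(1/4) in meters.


R^4 = 501496*8366.3*15.209*7.0401 / ((4*pi)^2 * 1.3757e-10) = 2.067935e+19
R_max = 2.067935e+19^0.25 = 67435 m

67435 m


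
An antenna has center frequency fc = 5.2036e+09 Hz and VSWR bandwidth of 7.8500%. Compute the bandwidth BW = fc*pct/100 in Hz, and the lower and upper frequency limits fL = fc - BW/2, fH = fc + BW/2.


BW = 5.2036e+09 * 7.8500/100 = 4.084826e+08 Hz
fL = 5.2036e+09 - 4.084826e+08/2 = 4.999e+09 Hz
fH = 5.2036e+09 + 4.084826e+08/2 = 5.408e+09 Hz

BW=4.085e+08 Hz, fL=4.999e+09 Hz, fH=5.408e+09 Hz


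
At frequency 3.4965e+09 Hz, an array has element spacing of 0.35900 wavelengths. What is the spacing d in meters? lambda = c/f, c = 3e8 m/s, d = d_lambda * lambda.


lambda = c / f = 3.0000e+08 / 3.4965e+09 = 0.08580009 m
d = 0.35900 * 0.08580009 = 0.03080 m

0.03080 m


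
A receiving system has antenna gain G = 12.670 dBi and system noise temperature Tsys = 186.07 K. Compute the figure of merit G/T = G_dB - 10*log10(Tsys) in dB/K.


G/T = 12.670 - 10*log10(186.07) = 12.670 - 22.69676 = -10.03 dB/K

-10.03 dB/K


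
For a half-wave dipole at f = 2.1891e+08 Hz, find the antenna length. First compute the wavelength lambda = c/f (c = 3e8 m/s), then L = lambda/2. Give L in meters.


lambda = c / f = 3.0000e+08 / 2.1891e+08 = 1.370426 m
L = lambda / 2 = 1.370426 / 2 = 0.6852 m

0.6852 m


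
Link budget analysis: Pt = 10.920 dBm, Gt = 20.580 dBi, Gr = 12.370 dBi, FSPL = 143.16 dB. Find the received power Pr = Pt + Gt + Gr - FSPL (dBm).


Pr = 10.920 + 20.580 + 12.370 - 143.16 = -99.29 dBm

-99.29 dBm


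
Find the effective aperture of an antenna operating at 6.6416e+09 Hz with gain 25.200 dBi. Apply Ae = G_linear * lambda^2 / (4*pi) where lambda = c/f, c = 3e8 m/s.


lambda = c / f = 3.0000e+08 / 6.6416e+09 = 0.04516984 m
G_linear = 10^(25.200/10) = 331.1311
Ae = G_linear * lambda^2 / (4*pi) = 331.1311 * 0.04516984^2 / (4*pi) = 0.05376 m^2

0.05376 m^2


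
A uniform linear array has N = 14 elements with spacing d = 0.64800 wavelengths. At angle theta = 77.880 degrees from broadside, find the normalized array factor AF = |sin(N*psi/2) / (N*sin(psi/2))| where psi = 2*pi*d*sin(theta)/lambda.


psi = 2*pi*0.64800*sin(77.880 deg) = 3.980750 rad
AF = |sin(14*3.980750/2) / (14*sin(3.980750/2))| = 0.03111

0.03111


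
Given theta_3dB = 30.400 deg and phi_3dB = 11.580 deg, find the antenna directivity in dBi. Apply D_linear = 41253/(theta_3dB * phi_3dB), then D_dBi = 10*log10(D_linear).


D_linear = 41253 / (30.400 * 11.580) = 117.1854
D_dBi = 10 * log10(117.1854) = 20.69 dBi

20.69 dBi


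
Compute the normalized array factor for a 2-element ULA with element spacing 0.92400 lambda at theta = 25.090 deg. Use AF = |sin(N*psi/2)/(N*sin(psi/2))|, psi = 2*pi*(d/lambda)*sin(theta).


psi = 2*pi*0.92400*sin(25.090 deg) = 2.461841 rad
AF = |sin(2*2.461841/2) / (2*sin(2.461841/2))| = 0.3334

0.3334


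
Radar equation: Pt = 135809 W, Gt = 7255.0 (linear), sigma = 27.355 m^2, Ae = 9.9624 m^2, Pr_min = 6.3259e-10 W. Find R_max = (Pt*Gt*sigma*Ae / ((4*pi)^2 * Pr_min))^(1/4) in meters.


R^4 = 135809*7255.0*27.355*9.9624 / ((4*pi)^2 * 6.3259e-10) = 2.687971e+18
R_max = 2.687971e+18^0.25 = 40491 m

40491 m


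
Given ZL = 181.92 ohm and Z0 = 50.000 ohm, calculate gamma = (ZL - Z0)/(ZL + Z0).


gamma = (181.92 - 50.000) / (181.92 + 50.000) = 0.5688

0.5688


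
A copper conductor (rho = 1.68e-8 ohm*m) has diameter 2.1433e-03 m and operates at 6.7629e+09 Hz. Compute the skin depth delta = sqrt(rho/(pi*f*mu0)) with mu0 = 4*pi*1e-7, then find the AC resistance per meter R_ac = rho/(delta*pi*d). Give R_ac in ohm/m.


delta = sqrt(1.68e-8 / (pi * 6.7629e+09 * 4*pi*1e-7)) = 7.932467e-07 m
R_ac = 1.68e-8 / (7.932467e-07 * pi * 2.1433e-03) = 3.145 ohm/m

3.145 ohm/m


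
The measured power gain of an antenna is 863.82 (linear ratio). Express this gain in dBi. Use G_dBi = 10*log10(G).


G_dBi = 10 * log10(863.82) = 29.36 dBi

29.36 dBi


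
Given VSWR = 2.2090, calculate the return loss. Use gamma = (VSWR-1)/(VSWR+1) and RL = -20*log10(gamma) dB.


gamma = (2.2090 - 1) / (2.2090 + 1) = 0.3767529
RL = -20 * log10(0.3767529) = 8.479 dB

8.479 dB


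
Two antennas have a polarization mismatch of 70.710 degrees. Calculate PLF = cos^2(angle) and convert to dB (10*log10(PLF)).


PLF_linear = cos^2(70.710 deg) = 0.1091309
PLF_dB = 10 * log10(0.1091309) = -9.621 dB

-9.621 dB


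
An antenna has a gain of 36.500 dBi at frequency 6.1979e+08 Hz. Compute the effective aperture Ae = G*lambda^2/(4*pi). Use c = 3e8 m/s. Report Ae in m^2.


lambda = c / f = 3.0000e+08 / 6.1979e+08 = 0.4840349 m
G_linear = 10^(36.500/10) = 4466.836
Ae = G_linear * lambda^2 / (4*pi) = 4466.836 * 0.4840349^2 / (4*pi) = 83.28 m^2

83.28 m^2


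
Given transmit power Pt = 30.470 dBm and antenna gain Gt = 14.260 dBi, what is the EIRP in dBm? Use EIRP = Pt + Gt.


EIRP = Pt + Gt = 30.470 + 14.260 = 44.73 dBm

44.73 dBm


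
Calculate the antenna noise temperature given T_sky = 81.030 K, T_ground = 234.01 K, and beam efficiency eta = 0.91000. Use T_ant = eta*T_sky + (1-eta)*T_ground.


T_ant = 0.91000 * 81.030 + (1 - 0.91000) * 234.01 = 94.80 K

94.80 K


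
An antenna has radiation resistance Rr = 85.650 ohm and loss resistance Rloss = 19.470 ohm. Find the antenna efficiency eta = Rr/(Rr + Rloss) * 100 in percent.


eta = 85.650 / (85.650 + 19.470) * 100 = 81.48%

81.48%


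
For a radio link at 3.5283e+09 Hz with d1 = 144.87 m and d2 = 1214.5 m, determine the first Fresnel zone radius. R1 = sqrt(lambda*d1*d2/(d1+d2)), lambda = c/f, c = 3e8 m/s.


lambda = c / f = 3.0000e+08 / 3.5283e+09 = 0.08502678 m
R1 = sqrt(0.08502678 * 144.87 * 1214.5 / (144.87 + 1214.5)) = 3.317 m

3.317 m


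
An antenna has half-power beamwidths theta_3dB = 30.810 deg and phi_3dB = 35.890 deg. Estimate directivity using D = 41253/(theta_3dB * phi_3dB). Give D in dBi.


D_linear = 41253 / (30.810 * 35.890) = 37.30700
D_dBi = 10 * log10(37.30700) = 15.72 dBi

15.72 dBi


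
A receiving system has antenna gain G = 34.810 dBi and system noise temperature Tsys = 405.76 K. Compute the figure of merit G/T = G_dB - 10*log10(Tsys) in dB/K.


G/T = 34.810 - 10*log10(405.76) = 34.810 - 26.08269 = 8.727 dB/K

8.727 dB/K


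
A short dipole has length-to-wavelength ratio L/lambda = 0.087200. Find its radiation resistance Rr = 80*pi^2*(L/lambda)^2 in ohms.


Rr = 80 * pi^2 * (0.087200)^2 = 80 * 9.869604 * 7.603840e-03 = 6.004 ohm

6.004 ohm


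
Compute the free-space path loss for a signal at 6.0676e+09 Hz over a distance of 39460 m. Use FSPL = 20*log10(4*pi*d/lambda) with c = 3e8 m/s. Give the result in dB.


lambda = c / f = 3.0000e+08 / 6.0676e+09 = 0.04944294 m
FSPL = 20 * log10(4*pi*39460/0.04944294) = 140.0 dB

140.0 dB


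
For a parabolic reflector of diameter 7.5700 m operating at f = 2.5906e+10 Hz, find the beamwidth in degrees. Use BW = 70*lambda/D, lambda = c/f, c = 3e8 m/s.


lambda = c / f = 3.0000e+08 / 2.5906e+10 = 0.01158033 m
BW = 70 * 0.01158033 / 7.5700 = 0.1071 deg

0.1071 deg


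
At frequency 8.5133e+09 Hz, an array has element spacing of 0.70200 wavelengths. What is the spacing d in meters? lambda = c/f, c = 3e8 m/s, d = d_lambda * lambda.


lambda = c / f = 3.0000e+08 / 8.5133e+09 = 0.03523898 m
d = 0.70200 * 0.03523898 = 0.02474 m

0.02474 m


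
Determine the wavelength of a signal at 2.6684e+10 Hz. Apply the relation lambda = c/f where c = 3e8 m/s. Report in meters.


lambda = c / f = 3.0000e+08 / 2.6684e+10 = 0.01124 m

0.01124 m


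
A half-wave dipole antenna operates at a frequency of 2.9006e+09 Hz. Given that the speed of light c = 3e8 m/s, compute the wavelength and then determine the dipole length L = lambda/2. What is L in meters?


lambda = c / f = 3.0000e+08 / 2.9006e+09 = 0.1034269 m
L = lambda / 2 = 0.1034269 / 2 = 0.05171 m

0.05171 m


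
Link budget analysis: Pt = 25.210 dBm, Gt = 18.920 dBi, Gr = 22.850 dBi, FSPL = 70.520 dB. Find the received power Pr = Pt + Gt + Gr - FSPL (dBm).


Pr = 25.210 + 18.920 + 22.850 - 70.520 = -3.54 dBm

-3.54 dBm


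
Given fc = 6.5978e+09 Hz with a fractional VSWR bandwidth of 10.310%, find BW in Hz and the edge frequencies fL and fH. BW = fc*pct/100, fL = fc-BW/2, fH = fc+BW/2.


BW = 6.5978e+09 * 10.310/100 = 6.802332e+08 Hz
fL = 6.5978e+09 - 6.802332e+08/2 = 6.258e+09 Hz
fH = 6.5978e+09 + 6.802332e+08/2 = 6.938e+09 Hz

BW=6.802e+08 Hz, fL=6.258e+09 Hz, fH=6.938e+09 Hz


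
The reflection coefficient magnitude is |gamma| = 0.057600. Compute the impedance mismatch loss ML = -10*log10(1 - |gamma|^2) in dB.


ML = -10 * log10(1 - 0.057600^2) = -10 * log10(0.99668224) = 0.01443 dB

0.01443 dB


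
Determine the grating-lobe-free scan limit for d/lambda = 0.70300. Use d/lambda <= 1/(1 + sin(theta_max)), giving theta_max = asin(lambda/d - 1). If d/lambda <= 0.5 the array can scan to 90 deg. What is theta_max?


lambda/d - 1 = 1/0.70300 - 1 = 0.4224751
theta_max = asin(0.4224751) = 24.99 deg

24.99 deg


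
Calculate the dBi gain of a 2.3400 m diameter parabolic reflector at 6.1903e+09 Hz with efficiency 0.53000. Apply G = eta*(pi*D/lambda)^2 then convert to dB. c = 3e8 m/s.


lambda = c / f = 3.0000e+08 / 6.1903e+09 = 0.04846292 m
G_linear = 0.53000 * (pi * 2.3400 / 0.04846292)^2 = 12195.18
G_dBi = 10 * log10(12195.18) = 40.86 dBi

40.86 dBi


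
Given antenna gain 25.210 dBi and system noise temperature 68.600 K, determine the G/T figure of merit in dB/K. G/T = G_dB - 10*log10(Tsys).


G/T = 25.210 - 10*log10(68.600) = 25.210 - 18.36324 = 6.847 dB/K

6.847 dB/K


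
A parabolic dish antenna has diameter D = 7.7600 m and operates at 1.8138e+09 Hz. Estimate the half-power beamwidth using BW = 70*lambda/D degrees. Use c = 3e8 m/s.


lambda = c / f = 3.0000e+08 / 1.8138e+09 = 0.1653986 m
BW = 70 * 0.1653986 / 7.7600 = 1.492 deg

1.492 deg


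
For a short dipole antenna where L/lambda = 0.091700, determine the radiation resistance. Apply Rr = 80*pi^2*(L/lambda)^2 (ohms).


Rr = 80 * pi^2 * (0.091700)^2 = 80 * 9.869604 * 8.408890e-03 = 6.639 ohm

6.639 ohm


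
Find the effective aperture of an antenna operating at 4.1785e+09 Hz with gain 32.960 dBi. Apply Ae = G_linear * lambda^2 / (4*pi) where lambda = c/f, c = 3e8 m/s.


lambda = c / f = 3.0000e+08 / 4.1785e+09 = 0.07179610 m
G_linear = 10^(32.960/10) = 1976.970
Ae = G_linear * lambda^2 / (4*pi) = 1976.970 * 0.07179610^2 / (4*pi) = 0.8109 m^2

0.8109 m^2


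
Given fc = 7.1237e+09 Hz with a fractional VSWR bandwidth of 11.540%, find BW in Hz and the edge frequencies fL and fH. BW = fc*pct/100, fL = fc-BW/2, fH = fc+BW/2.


BW = 7.1237e+09 * 11.540/100 = 8.220750e+08 Hz
fL = 7.1237e+09 - 8.220750e+08/2 = 6.713e+09 Hz
fH = 7.1237e+09 + 8.220750e+08/2 = 7.535e+09 Hz

BW=8.221e+08 Hz, fL=6.713e+09 Hz, fH=7.535e+09 Hz


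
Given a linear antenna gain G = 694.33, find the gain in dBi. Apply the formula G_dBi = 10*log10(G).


G_dBi = 10 * log10(694.33) = 28.42 dBi

28.42 dBi


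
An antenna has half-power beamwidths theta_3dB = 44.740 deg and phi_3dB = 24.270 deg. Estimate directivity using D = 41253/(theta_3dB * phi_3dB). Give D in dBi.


D_linear = 41253 / (44.740 * 24.270) = 37.99179
D_dBi = 10 * log10(37.99179) = 15.80 dBi

15.80 dBi


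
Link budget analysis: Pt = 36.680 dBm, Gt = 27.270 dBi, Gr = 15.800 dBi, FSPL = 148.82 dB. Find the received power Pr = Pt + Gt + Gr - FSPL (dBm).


Pr = 36.680 + 27.270 + 15.800 - 148.82 = -69.07 dBm

-69.07 dBm


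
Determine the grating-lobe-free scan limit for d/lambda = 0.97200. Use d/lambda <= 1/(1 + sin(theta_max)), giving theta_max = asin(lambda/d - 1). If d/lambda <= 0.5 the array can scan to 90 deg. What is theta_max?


lambda/d - 1 = 1/0.97200 - 1 = 0.02880658
theta_max = asin(0.02880658) = 1.651 deg

1.651 deg


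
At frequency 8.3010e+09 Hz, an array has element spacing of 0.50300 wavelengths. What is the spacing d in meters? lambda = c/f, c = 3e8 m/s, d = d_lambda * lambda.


lambda = c / f = 3.0000e+08 / 8.3010e+09 = 0.03614022 m
d = 0.50300 * 0.03614022 = 0.01818 m

0.01818 m


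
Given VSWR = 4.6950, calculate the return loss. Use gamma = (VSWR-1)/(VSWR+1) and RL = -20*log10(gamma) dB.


gamma = (4.6950 - 1) / (4.6950 + 1) = 0.6488147
RL = -20 * log10(0.6488147) = 3.758 dB

3.758 dB


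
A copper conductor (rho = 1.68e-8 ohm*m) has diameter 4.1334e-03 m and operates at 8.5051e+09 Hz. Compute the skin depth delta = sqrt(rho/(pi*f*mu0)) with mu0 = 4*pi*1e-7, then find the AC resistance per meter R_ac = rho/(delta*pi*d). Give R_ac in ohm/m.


delta = sqrt(1.68e-8 / (pi * 8.5051e+09 * 4*pi*1e-7)) = 7.073511e-07 m
R_ac = 1.68e-8 / (7.073511e-07 * pi * 4.1334e-03) = 1.829 ohm/m

1.829 ohm/m


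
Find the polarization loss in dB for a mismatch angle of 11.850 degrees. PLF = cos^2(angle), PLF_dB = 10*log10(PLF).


PLF_linear = cos^2(11.850 deg) = 0.9578313
PLF_dB = 10 * log10(0.9578313) = -0.1871 dB

-0.1871 dB


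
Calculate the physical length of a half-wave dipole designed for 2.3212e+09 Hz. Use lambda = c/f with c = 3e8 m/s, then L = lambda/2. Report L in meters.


lambda = c / f = 3.0000e+08 / 2.3212e+09 = 0.1292435 m
L = lambda / 2 = 0.1292435 / 2 = 0.06462 m

0.06462 m


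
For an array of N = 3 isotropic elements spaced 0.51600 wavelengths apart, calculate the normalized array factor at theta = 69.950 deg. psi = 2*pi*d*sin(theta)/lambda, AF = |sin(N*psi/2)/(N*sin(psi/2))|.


psi = 2*pi*0.51600*sin(69.950 deg) = 3.045631 rad
AF = |sin(3*3.045631/2) / (3*sin(3.045631/2))| = 0.3303

0.3303


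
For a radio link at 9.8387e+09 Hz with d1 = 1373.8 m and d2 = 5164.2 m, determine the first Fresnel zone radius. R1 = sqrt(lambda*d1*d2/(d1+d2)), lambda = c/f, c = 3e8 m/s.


lambda = c / f = 3.0000e+08 / 9.8387e+09 = 0.03049183 m
R1 = sqrt(0.03049183 * 1373.8 * 5164.2 / (1373.8 + 5164.2)) = 5.752 m

5.752 m


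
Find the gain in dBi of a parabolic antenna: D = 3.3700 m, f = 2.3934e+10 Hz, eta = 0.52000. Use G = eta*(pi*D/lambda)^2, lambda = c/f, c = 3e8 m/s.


lambda = c / f = 3.0000e+08 / 2.3934e+10 = 0.01253447 m
G_linear = 0.52000 * (pi * 3.3700 / 0.01253447)^2 = 370980.4
G_dBi = 10 * log10(370980.4) = 55.69 dBi

55.69 dBi


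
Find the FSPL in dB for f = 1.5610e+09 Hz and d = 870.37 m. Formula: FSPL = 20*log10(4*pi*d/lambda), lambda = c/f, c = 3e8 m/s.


lambda = c / f = 3.0000e+08 / 1.5610e+09 = 0.1921845 m
FSPL = 20 * log10(4*pi*870.37/0.1921845) = 95.10 dB

95.10 dB


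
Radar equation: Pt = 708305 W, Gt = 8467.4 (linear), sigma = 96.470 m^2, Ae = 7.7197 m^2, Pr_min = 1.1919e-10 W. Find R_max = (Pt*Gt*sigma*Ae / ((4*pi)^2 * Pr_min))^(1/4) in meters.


R^4 = 708305*8467.4*96.470*7.7197 / ((4*pi)^2 * 1.1919e-10) = 2.373032e+20
R_max = 2.373032e+20^0.25 = 124115 m

124115 m


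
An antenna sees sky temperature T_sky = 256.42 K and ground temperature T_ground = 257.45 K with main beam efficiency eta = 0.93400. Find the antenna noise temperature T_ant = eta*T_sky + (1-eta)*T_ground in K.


T_ant = 0.93400 * 256.42 + (1 - 0.93400) * 257.45 = 256.5 K

256.5 K


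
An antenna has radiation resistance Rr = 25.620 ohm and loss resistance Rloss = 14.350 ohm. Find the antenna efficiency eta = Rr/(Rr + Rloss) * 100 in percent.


eta = 25.620 / (25.620 + 14.350) * 100 = 64.10%

64.10%


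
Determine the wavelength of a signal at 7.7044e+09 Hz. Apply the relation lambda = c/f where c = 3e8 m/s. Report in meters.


lambda = c / f = 3.0000e+08 / 7.7044e+09 = 0.03894 m

0.03894 m


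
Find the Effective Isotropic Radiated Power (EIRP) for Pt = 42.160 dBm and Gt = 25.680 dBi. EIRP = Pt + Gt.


EIRP = Pt + Gt = 42.160 + 25.680 = 67.84 dBm

67.84 dBm


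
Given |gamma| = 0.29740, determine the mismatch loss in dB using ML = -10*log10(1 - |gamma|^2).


ML = -10 * log10(1 - 0.29740^2) = -10 * log10(0.91155324) = 0.4022 dB

0.4022 dB


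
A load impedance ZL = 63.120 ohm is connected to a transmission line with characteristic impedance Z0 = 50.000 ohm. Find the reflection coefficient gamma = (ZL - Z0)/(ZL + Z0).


gamma = (63.120 - 50.000) / (63.120 + 50.000) = 0.1160

0.1160


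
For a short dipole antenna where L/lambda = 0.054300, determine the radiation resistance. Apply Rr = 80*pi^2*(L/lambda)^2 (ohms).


Rr = 80 * pi^2 * (0.054300)^2 = 80 * 9.869604 * 2.948490e-03 = 2.328 ohm

2.328 ohm


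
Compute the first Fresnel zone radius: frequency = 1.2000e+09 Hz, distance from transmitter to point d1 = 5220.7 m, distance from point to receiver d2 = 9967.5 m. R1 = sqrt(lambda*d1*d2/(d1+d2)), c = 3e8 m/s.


lambda = c / f = 3.0000e+08 / 1.2000e+09 = 0.2500000 m
R1 = sqrt(0.2500000 * 5220.7 * 9967.5 / (5220.7 + 9967.5)) = 29.27 m

29.27 m


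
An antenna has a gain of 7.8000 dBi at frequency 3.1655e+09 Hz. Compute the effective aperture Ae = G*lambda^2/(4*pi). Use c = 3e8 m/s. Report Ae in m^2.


lambda = c / f = 3.0000e+08 / 3.1655e+09 = 0.09477176 m
G_linear = 10^(7.8000/10) = 6.025596
Ae = G_linear * lambda^2 / (4*pi) = 6.025596 * 0.09477176^2 / (4*pi) = 4.307e-03 m^2

4.307e-03 m^2


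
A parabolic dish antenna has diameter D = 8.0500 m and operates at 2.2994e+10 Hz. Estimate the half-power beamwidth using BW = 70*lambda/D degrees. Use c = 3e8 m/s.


lambda = c / f = 3.0000e+08 / 2.2994e+10 = 0.01304688 m
BW = 70 * 0.01304688 / 8.0500 = 0.1135 deg

0.1135 deg


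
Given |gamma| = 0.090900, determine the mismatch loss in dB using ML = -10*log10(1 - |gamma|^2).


ML = -10 * log10(1 - 0.090900^2) = -10 * log10(0.99173719) = 0.03603 dB

0.03603 dB


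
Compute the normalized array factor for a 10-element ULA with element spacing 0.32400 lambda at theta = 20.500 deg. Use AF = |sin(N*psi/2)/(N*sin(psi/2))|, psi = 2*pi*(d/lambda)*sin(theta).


psi = 2*pi*0.32400*sin(20.500 deg) = 0.7129354 rad
AF = |sin(10*0.7129354/2) / (10*sin(0.7129354/2))| = 0.1177

0.1177


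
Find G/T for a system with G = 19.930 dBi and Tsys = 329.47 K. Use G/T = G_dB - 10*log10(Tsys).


G/T = 19.930 - 10*log10(329.47) = 19.930 - 25.17816 = -5.248 dB/K

-5.248 dB/K


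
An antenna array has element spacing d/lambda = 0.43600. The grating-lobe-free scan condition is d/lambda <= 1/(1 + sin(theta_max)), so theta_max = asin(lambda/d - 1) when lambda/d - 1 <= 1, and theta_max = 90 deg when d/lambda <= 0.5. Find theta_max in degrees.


lambda/d - 1 = 1/0.43600 - 1 = 1.293578 >= 1
d/lambda <= 0.5, so the array can scan to endfire without grating lobes: theta_max = 90 deg

90 deg


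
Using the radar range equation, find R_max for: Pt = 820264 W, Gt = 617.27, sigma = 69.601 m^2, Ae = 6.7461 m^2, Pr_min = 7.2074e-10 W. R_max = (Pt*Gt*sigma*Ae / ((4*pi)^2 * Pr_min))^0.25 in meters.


R^4 = 820264*617.27*69.601*6.7461 / ((4*pi)^2 * 7.2074e-10) = 2.088809e+18
R_max = 2.088809e+18^0.25 = 38017 m

38017 m


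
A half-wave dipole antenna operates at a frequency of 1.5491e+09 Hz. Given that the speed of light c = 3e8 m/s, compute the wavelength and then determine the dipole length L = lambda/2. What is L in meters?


lambda = c / f = 3.0000e+08 / 1.5491e+09 = 0.1936608 m
L = lambda / 2 = 0.1936608 / 2 = 0.09683 m

0.09683 m


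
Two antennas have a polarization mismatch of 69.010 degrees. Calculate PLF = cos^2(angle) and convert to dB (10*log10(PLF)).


PLF_linear = cos^2(69.010 deg) = 0.1283108
PLF_dB = 10 * log10(0.1283108) = -8.917 dB

-8.917 dB


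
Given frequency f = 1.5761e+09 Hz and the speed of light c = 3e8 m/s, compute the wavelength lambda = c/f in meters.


lambda = c / f = 3.0000e+08 / 1.5761e+09 = 0.1903 m

0.1903 m


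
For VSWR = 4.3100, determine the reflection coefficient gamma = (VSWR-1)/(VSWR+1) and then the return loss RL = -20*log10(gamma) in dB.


gamma = (4.3100 - 1) / (4.3100 + 1) = 0.6233522
RL = -20 * log10(0.6233522) = 4.105 dB

4.105 dB


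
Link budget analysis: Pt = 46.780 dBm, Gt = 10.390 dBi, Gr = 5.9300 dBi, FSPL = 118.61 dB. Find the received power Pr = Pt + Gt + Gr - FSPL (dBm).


Pr = 46.780 + 10.390 + 5.9300 - 118.61 = -55.51 dBm

-55.51 dBm


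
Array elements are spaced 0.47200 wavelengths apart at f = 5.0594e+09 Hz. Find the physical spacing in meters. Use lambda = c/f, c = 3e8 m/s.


lambda = c / f = 3.0000e+08 / 5.0594e+09 = 0.05929557 m
d = 0.47200 * 0.05929557 = 0.02799 m

0.02799 m


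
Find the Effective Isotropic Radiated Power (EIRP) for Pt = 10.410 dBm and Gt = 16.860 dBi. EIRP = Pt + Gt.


EIRP = Pt + Gt = 10.410 + 16.860 = 27.27 dBm

27.27 dBm


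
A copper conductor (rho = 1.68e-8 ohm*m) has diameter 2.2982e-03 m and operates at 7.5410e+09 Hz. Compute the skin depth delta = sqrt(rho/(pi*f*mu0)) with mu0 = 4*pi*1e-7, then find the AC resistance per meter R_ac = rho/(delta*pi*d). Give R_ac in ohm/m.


delta = sqrt(1.68e-8 / (pi * 7.5410e+09 * 4*pi*1e-7)) = 7.512082e-07 m
R_ac = 1.68e-8 / (7.512082e-07 * pi * 2.2982e-03) = 3.097 ohm/m

3.097 ohm/m


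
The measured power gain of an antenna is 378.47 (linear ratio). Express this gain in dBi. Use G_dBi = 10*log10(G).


G_dBi = 10 * log10(378.47) = 25.78 dBi

25.78 dBi


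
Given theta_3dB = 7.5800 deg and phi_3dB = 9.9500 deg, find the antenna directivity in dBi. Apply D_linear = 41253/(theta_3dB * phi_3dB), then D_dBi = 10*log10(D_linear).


D_linear = 41253 / (7.5800 * 9.9500) = 546.9697
D_dBi = 10 * log10(546.9697) = 27.38 dBi

27.38 dBi


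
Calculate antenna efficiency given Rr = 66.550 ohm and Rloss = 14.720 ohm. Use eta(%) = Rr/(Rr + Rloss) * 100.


eta = 66.550 / (66.550 + 14.720) * 100 = 81.89%

81.89%


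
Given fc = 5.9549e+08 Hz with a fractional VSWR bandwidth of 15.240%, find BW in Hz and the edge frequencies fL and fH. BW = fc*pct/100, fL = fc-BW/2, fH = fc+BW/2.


BW = 5.9549e+08 * 15.240/100 = 9.075268e+07 Hz
fL = 5.9549e+08 - 9.075268e+07/2 = 5.501e+08 Hz
fH = 5.9549e+08 + 9.075268e+07/2 = 6.409e+08 Hz

BW=9.075e+07 Hz, fL=5.501e+08 Hz, fH=6.409e+08 Hz


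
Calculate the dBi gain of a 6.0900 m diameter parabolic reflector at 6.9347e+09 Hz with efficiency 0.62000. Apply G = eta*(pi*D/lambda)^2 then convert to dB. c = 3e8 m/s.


lambda = c / f = 3.0000e+08 / 6.9347e+09 = 0.04326070 m
G_linear = 0.62000 * (pi * 6.0900 / 0.04326070)^2 = 121266.0
G_dBi = 10 * log10(121266.0) = 50.84 dBi

50.84 dBi


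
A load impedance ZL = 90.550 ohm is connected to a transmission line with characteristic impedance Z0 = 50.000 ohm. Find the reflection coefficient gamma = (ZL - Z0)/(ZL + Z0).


gamma = (90.550 - 50.000) / (90.550 + 50.000) = 0.2885

0.2885


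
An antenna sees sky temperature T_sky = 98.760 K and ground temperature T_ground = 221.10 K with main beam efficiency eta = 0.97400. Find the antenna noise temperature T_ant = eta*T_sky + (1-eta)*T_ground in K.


T_ant = 0.97400 * 98.760 + (1 - 0.97400) * 221.10 = 101.9 K

101.9 K


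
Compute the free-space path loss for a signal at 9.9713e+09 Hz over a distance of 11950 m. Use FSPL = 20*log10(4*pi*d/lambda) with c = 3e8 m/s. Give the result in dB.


lambda = c / f = 3.0000e+08 / 9.9713e+09 = 0.03008635 m
FSPL = 20 * log10(4*pi*11950/0.03008635) = 134.0 dB

134.0 dB


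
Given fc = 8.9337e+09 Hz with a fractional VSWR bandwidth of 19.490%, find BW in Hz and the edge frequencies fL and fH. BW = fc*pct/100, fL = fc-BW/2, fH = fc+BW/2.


BW = 8.9337e+09 * 19.490/100 = 1.741178e+09 Hz
fL = 8.9337e+09 - 1.741178e+09/2 = 8.063e+09 Hz
fH = 8.9337e+09 + 1.741178e+09/2 = 9.804e+09 Hz

BW=1.741e+09 Hz, fL=8.063e+09 Hz, fH=9.804e+09 Hz


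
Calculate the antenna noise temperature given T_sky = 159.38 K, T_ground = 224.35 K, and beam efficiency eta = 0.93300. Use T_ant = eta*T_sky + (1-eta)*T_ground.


T_ant = 0.93300 * 159.38 + (1 - 0.93300) * 224.35 = 163.7 K

163.7 K


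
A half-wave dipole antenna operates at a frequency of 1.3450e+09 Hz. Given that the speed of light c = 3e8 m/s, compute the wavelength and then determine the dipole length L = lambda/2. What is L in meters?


lambda = c / f = 3.0000e+08 / 1.3450e+09 = 0.2230483 m
L = lambda / 2 = 0.2230483 / 2 = 0.1115 m

0.1115 m


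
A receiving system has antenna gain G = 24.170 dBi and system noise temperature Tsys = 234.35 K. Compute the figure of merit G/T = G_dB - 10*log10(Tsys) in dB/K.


G/T = 24.170 - 10*log10(234.35) = 24.170 - 23.69865 = 0.4714 dB/K

0.4714 dB/K


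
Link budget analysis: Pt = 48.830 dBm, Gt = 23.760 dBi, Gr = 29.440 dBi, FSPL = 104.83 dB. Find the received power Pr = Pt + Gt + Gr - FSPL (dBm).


Pr = 48.830 + 23.760 + 29.440 - 104.83 = -2.80 dBm

-2.80 dBm


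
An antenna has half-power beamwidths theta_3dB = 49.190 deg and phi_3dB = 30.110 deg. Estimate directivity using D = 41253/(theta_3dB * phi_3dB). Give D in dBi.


D_linear = 41253 / (49.190 * 30.110) = 27.85274
D_dBi = 10 * log10(27.85274) = 14.45 dBi

14.45 dBi


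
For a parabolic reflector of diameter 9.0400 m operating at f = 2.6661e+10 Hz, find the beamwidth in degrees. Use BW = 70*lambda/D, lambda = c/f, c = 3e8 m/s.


lambda = c / f = 3.0000e+08 / 2.6661e+10 = 0.01125239 m
BW = 70 * 0.01125239 / 9.0400 = 0.08713 deg

0.08713 deg


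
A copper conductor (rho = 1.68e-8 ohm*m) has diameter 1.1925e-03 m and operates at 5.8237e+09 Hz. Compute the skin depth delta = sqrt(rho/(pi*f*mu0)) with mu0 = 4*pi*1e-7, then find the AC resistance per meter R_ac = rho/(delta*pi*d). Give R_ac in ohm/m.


delta = sqrt(1.68e-8 / (pi * 5.8237e+09 * 4*pi*1e-7)) = 8.548212e-07 m
R_ac = 1.68e-8 / (8.548212e-07 * pi * 1.1925e-03) = 5.246 ohm/m

5.246 ohm/m


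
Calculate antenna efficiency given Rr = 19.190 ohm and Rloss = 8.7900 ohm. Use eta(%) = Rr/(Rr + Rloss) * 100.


eta = 19.190 / (19.190 + 8.7900) * 100 = 68.58%

68.58%


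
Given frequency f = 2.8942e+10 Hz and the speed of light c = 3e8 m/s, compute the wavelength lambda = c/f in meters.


lambda = c / f = 3.0000e+08 / 2.8942e+10 = 0.01037 m

0.01037 m


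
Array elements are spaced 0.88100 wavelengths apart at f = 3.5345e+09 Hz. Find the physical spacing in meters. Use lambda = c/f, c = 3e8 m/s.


lambda = c / f = 3.0000e+08 / 3.5345e+09 = 0.08487763 m
d = 0.88100 * 0.08487763 = 0.07478 m

0.07478 m


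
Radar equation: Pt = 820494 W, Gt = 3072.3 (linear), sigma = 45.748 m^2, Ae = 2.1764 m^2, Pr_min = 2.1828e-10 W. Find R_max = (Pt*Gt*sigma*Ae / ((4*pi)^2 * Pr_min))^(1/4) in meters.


R^4 = 820494*3072.3*45.748*2.1764 / ((4*pi)^2 * 2.1828e-10) = 7.281422e+18
R_max = 7.281422e+18^0.25 = 51946 m

51946 m


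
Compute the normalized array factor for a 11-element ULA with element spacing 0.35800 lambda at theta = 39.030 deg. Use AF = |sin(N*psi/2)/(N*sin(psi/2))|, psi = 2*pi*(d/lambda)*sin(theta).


psi = 2*pi*0.35800*sin(39.030 deg) = 1.416496 rad
AF = |sin(11*1.416496/2) / (11*sin(1.416496/2))| = 0.1395

0.1395


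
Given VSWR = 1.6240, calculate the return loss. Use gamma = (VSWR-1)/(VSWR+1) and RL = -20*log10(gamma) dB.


gamma = (1.6240 - 1) / (1.6240 + 1) = 0.2378049
RL = -20 * log10(0.2378049) = 12.48 dB

12.48 dB


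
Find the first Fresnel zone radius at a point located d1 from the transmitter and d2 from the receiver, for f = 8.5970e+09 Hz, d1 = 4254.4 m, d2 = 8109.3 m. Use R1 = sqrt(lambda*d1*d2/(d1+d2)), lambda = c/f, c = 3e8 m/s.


lambda = c / f = 3.0000e+08 / 8.5970e+09 = 0.03489589 m
R1 = sqrt(0.03489589 * 4254.4 * 8109.3 / (4254.4 + 8109.3)) = 9.868 m

9.868 m


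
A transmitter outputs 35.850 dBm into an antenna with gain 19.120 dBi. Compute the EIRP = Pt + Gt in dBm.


EIRP = Pt + Gt = 35.850 + 19.120 = 54.97 dBm

54.97 dBm


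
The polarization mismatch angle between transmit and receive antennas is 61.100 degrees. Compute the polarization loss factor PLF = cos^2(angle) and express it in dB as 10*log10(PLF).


PLF_linear = cos^2(61.100 deg) = 0.2335619
PLF_dB = 10 * log10(0.2335619) = -6.316 dB

-6.316 dB


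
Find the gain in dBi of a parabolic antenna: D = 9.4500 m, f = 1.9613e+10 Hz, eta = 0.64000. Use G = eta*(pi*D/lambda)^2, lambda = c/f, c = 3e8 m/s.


lambda = c / f = 3.0000e+08 / 1.9613e+10 = 0.01529598 m
G_linear = 0.64000 * (pi * 9.4500 / 0.01529598)^2 = 2.410953e+06
G_dBi = 10 * log10(2.410953e+06) = 63.82 dBi

63.82 dBi


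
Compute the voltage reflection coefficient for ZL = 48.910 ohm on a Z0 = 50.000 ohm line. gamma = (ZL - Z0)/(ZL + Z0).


gamma = (48.910 - 50.000) / (48.910 + 50.000) = -0.01102

-0.01102


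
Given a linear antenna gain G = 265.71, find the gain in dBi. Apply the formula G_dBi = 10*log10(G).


G_dBi = 10 * log10(265.71) = 24.24 dBi

24.24 dBi


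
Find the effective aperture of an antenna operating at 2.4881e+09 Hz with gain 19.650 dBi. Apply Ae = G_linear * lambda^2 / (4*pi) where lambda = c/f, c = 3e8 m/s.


lambda = c / f = 3.0000e+08 / 2.4881e+09 = 0.1205739 m
G_linear = 10^(19.650/10) = 92.25714
Ae = G_linear * lambda^2 / (4*pi) = 92.25714 * 0.1205739^2 / (4*pi) = 0.1067 m^2

0.1067 m^2


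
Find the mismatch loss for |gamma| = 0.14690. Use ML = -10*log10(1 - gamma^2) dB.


ML = -10 * log10(1 - 0.14690^2) = -10 * log10(0.97842039) = 0.09475 dB

0.09475 dB


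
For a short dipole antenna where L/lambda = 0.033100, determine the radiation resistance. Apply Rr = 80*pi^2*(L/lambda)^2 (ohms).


Rr = 80 * pi^2 * (0.033100)^2 = 80 * 9.869604 * 1.095610e-03 = 0.8651 ohm

0.8651 ohm


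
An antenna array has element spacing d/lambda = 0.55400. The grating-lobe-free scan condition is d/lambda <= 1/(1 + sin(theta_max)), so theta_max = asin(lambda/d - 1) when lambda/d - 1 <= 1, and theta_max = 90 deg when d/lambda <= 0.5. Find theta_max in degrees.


lambda/d - 1 = 1/0.55400 - 1 = 0.8050542
theta_max = asin(0.8050542) = 53.62 deg

53.62 deg


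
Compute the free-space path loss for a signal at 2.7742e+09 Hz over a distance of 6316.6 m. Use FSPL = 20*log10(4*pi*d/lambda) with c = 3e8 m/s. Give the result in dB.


lambda = c / f = 3.0000e+08 / 2.7742e+09 = 0.1081393 m
FSPL = 20 * log10(4*pi*6316.6/0.1081393) = 117.3 dB

117.3 dB


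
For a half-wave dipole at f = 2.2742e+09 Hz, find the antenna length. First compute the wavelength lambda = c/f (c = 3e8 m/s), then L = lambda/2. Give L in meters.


lambda = c / f = 3.0000e+08 / 2.2742e+09 = 0.1319145 m
L = lambda / 2 = 0.1319145 / 2 = 0.06596 m

0.06596 m


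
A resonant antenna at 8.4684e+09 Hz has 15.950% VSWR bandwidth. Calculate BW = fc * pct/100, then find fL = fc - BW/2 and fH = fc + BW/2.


BW = 8.4684e+09 * 15.950/100 = 1.350710e+09 Hz
fL = 8.4684e+09 - 1.350710e+09/2 = 7.793e+09 Hz
fH = 8.4684e+09 + 1.350710e+09/2 = 9.144e+09 Hz

BW=1.351e+09 Hz, fL=7.793e+09 Hz, fH=9.144e+09 Hz


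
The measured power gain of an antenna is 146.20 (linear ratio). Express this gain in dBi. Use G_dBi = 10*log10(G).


G_dBi = 10 * log10(146.20) = 21.65 dBi

21.65 dBi


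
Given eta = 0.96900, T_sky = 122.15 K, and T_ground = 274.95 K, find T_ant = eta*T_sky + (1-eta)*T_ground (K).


T_ant = 0.96900 * 122.15 + (1 - 0.96900) * 274.95 = 126.9 K

126.9 K


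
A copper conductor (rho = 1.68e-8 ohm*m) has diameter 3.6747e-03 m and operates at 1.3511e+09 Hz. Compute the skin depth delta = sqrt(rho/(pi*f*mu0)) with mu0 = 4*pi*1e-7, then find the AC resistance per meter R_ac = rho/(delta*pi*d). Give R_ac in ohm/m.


delta = sqrt(1.68e-8 / (pi * 1.3511e+09 * 4*pi*1e-7)) = 1.774725e-06 m
R_ac = 1.68e-8 / (1.774725e-06 * pi * 3.6747e-03) = 0.8200 ohm/m

0.8200 ohm/m


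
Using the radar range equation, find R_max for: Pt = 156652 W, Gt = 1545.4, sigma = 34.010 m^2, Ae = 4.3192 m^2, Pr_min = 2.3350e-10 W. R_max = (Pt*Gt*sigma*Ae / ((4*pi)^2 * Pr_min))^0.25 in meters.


R^4 = 156652*1545.4*34.010*4.3192 / ((4*pi)^2 * 2.3350e-10) = 9.644510e+17
R_max = 9.644510e+17^0.25 = 31338 m

31338 m


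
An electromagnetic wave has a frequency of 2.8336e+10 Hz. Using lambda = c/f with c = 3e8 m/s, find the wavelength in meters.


lambda = c / f = 3.0000e+08 / 2.8336e+10 = 0.01059 m

0.01059 m


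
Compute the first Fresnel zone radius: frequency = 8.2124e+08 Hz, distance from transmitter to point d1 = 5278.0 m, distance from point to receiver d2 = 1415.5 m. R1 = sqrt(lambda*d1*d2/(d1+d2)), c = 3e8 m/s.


lambda = c / f = 3.0000e+08 / 8.2124e+08 = 0.3653013 m
R1 = sqrt(0.3653013 * 5278.0 * 1415.5 / (5278.0 + 1415.5)) = 20.19 m

20.19 m


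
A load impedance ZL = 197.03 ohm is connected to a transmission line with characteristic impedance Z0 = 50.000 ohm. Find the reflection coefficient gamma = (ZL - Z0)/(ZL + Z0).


gamma = (197.03 - 50.000) / (197.03 + 50.000) = 0.5952

0.5952


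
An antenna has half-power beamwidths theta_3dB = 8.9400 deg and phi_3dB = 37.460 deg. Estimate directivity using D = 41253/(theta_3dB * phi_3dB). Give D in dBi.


D_linear = 41253 / (8.9400 * 37.460) = 123.1828
D_dBi = 10 * log10(123.1828) = 20.91 dBi

20.91 dBi


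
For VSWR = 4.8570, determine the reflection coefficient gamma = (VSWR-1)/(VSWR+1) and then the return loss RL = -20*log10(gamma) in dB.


gamma = (4.8570 - 1) / (4.8570 + 1) = 0.6585283
RL = -20 * log10(0.6585283) = 3.629 dB

3.629 dB


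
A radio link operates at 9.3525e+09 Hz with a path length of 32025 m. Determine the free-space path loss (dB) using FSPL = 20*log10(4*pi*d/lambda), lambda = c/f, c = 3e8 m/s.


lambda = c / f = 3.0000e+08 / 9.3525e+09 = 0.03207698 m
FSPL = 20 * log10(4*pi*32025/0.03207698) = 142.0 dB

142.0 dB


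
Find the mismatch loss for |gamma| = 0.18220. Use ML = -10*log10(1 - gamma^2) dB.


ML = -10 * log10(1 - 0.18220^2) = -10 * log10(0.96680316) = 0.1466 dB

0.1466 dB


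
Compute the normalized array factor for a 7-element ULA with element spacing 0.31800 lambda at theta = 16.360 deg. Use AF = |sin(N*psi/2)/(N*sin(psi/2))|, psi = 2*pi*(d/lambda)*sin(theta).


psi = 2*pi*0.31800*sin(16.360 deg) = 0.5627949 rad
AF = |sin(7*0.5627949/2) / (7*sin(0.5627949/2))| = 0.4740

0.4740


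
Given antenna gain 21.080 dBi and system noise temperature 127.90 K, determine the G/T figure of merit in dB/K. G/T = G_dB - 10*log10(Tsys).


G/T = 21.080 - 10*log10(127.90) = 21.080 - 21.06871 = 0.01129 dB/K

0.01129 dB/K


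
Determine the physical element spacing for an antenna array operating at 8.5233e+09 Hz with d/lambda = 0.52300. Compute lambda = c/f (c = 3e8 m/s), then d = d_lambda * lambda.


lambda = c / f = 3.0000e+08 / 8.5233e+09 = 0.03519763 m
d = 0.52300 * 0.03519763 = 0.01841 m

0.01841 m


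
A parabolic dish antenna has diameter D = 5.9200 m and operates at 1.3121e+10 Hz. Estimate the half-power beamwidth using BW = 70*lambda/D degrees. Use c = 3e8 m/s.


lambda = c / f = 3.0000e+08 / 1.3121e+10 = 0.02286411 m
BW = 70 * 0.02286411 / 5.9200 = 0.2704 deg

0.2704 deg


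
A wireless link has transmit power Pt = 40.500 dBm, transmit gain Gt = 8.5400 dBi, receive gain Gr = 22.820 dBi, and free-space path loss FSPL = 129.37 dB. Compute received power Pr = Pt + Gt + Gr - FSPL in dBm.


Pr = 40.500 + 8.5400 + 22.820 - 129.37 = -57.51 dBm

-57.51 dBm


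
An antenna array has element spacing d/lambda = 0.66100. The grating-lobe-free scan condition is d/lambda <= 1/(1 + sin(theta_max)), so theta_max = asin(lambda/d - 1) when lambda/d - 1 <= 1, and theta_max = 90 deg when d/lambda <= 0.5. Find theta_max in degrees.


lambda/d - 1 = 1/0.66100 - 1 = 0.5128593
theta_max = asin(0.5128593) = 30.85 deg

30.85 deg


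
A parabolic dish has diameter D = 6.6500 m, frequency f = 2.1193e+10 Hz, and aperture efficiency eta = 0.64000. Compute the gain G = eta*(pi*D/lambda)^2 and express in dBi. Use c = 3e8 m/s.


lambda = c / f = 3.0000e+08 / 2.1193e+10 = 0.01415562 m
G_linear = 0.64000 * (pi * 6.6500 / 0.01415562)^2 = 1.394008e+06
G_dBi = 10 * log10(1.394008e+06) = 61.44 dBi

61.44 dBi
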